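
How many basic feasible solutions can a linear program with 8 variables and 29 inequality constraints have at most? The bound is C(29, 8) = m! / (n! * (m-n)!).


Each vertex corresponds to some choice of n active constraints out of m, so the number of vertices is at most C(m, n) = m! / (n!(m-n)!).
m = 29, n = 8
Numerator: 29 * 28 * 27 * 26 * 25 * 24 * 23 * 22
Denominator: 8! = 40320
C(29, 8) = 4292145


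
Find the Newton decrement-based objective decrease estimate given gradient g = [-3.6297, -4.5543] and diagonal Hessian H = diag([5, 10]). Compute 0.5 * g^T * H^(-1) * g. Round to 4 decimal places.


Step 1: H is diagonal, so H^(-1) * g = [-0.7259, -0.4554].
Step 2: g^T H^(-1) g = sum_i g_i^2 / H_ii
  = (-3.6297)^2/5 + (-4.5543)^2/10
  = 2.6349 + 2.0742 = 4.7091
Step 3: Objective decrease = 0.5 * g^T H^(-1) g = 2.3546


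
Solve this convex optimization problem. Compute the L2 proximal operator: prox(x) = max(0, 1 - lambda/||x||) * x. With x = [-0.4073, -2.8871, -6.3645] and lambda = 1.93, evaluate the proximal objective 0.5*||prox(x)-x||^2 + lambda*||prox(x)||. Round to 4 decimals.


Step 1: Compute ||x||.
||x|| = 7.0006
Step 2: Compute scaling factor.
scale = max(0, 1 - 1.93/7.0006) = 0.7243
Step 3: prox(x) = [-0.295, -2.0912, -4.6099]
||prox(x)|| = 5.0706
Step 4: Proximal objective.
0.5*||prox-x||^2 = 1.8625
lambda*||prox|| = 9.7863
Total = 11.6487


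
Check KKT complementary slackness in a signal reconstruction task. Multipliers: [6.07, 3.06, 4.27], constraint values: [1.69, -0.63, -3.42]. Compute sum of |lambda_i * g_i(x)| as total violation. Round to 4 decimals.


KKT complementary slackness check:
lambda_1 * g_1 = 6.07 * 1.69 = 10.2583
lambda_2 * g_2 = 3.06 * -0.63 = -1.9278
lambda_3 * g_3 = 4.27 * -3.42 = -14.6034
Total violation = 10.2583 + 1.9278 + 14.6034 = 26.7895


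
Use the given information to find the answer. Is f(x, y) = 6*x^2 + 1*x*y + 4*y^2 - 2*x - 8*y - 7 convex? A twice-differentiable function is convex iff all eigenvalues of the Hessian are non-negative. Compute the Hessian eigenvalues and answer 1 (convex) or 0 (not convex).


The Hessian of f(x,y) = 6*x^2 + 1*x*y + 4*y^2 - 2*x - 8*y - 7 is:
H = [[12, 1], [1, 8]]
Trace = 12 + 8 = 20
Determinant = 12*8 - (1)^2 = 95
Discriminant = (20)^2 - 4*95 = 20.0
Eigenvalues: lambda_1 = 7.7639, lambda_2 = 12.2361
The function is convex.

1


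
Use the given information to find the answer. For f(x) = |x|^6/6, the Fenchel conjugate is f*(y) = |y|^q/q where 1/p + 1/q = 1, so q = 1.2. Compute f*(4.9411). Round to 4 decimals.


The conjugate exponent q satisfies 1/p + 1/q = 1.
p = 6, so q = 6/(6 - 1) = 1.2
|y|^q = 4.9411^1.2 = 6.8012
f*(4.9411) = 6.8012 / 1.2 = 5.6677


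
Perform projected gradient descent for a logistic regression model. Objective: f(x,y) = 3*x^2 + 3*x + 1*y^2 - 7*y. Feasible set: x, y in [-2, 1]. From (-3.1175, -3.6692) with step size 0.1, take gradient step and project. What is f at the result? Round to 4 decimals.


Step 1: Compute gradient at (-3.1175, -3.6692).
grad_x = 2*3*-3.1175 + 3 = -15.705
grad_y = 2*1*-3.6692 - 7 = -14.3384
Step 2: Gradient step.
x_raw = -3.1175 - 0.1*-15.705 = -1.547
y_raw = -3.6692 - 0.1*-14.3384 = -2.2354
Step 3: Project onto [-2, 1].
x_proj = clip(-1.547) = -1.547
y_proj = clip(-2.2354) = -2.0
Step 4: Evaluate f.
f(-1.547, -2.0) = 20.5386


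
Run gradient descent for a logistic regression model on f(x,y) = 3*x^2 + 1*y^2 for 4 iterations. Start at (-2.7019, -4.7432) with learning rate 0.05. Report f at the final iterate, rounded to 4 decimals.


Gradient descent on f(x,y) = 3*x^2 + 1*y^2.
Starting point: (-2.7019, -4.7432), alpha = 0.05
Step 1: grad_x = 2*3*-2.7019 = -16.2114, grad_y = 2*1*-4.7432 = -9.4864
  x_1 = -2.7019 - 0.05*-16.2114 = -1.8913
  y_1 = -4.7432 - 0.05*-9.4864 = -4.2689
Step 2: grad_x = 2*3*-1.8913 = -11.348, grad_y = 2*1*-4.2689 = -8.5378
  x_2 = -1.8913 - 0.05*-11.348 = -1.3239
  y_2 = -4.2689 - 0.05*-8.5378 = -3.842
Step 3: grad_x = 2*3*-1.3239 = -7.9436, grad_y = 2*1*-3.842 = -7.684
  x_3 = -1.3239 - 0.05*-7.9436 = -0.9268
  y_3 = -3.842 - 0.05*-7.684 = -3.4578
Step 4: grad_x = 2*3*-0.9268 = -5.5605, grad_y = 2*1*-3.4578 = -6.9156
  x_4 = -0.9268 - 0.05*-5.5605 = -0.6487
  y_4 = -3.4578 - 0.05*-6.9156 = -3.112
f(-0.6487, -3.112) = 3*(-0.6487)^2 + 1*(-3.112)^2 = 10.9472


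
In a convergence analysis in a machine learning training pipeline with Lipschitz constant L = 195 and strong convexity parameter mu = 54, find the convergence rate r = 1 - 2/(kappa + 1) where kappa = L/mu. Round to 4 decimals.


Step 1: Compute the condition number.
kappa = L/mu = 195/54 = 3.6111
Step 2: Compute the convergence rate.
r = 1 - 2/(kappa + 1) = 1 - 2*mu/(L + mu) = (L - mu)/(L + mu) = 141/249 = 0.5663


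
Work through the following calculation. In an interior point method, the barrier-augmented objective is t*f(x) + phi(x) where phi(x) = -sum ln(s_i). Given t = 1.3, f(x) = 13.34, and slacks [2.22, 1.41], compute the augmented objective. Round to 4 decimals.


Step 1: Compute log-barrier.
ln values: [0.7975, 0.3436]
phi = -(0.7975 + 0.3436) = -1.1411
Step 2: Compute augmented objective.
t*f(x) = 1.3*13.34 = 17.342
Total = 17.342 - 1.1411 = 16.2009


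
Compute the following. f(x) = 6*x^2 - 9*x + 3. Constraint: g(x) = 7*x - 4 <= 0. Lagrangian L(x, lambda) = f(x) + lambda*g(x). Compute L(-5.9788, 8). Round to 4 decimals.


Step 1: Evaluate f(x).
f(-5.9788) = 6*(-5.9788)^2 - 9*(-5.9788) + 3 = 271.2855
Step 2: Evaluate g(x).
g(-5.9788) = 7*-5.9788 - 4 = -45.8516
Step 3: Compute Lagrangian.
L = 271.2855 + 8*-45.8516 = -95.5273


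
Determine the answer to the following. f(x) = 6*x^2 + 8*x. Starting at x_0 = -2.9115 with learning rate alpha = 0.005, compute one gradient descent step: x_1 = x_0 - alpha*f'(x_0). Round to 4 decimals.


We compute the gradient at x_0 and apply the update.
f'(x) = 12*x + 8
f'(-2.9115) = 12*-2.9115 + 8 = -26.938
x_1 = -2.9115 - 0.005*-26.938 = -2.7768


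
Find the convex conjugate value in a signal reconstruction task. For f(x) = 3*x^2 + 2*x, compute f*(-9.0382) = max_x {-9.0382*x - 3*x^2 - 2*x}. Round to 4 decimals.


f*(y) = sup_x {y*x - a*x^2 - b*x} = sup_x {(y-b)*x - a*x^2}
FOC: (y - b) - 2a*x = 0 => x* = (y - b)/(2a)
x* = (-9.0382 - 2)/(2*3) = -1.8397
f*(-9.0382) = (y-b)^2/(4a) = (-9.0382 - 2)^2/(4*3)
= 121.8419/12 = 10.1535


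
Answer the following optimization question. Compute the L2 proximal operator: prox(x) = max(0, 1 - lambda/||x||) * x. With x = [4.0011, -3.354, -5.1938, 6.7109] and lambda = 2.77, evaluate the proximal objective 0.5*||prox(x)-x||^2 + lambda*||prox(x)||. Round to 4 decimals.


Step 1: Compute ||x||.
||x|| = 9.9634
Step 2: Compute scaling factor.
scale = max(0, 1 - 2.77/9.9634) = 0.722
Step 3: prox(x) = [2.8887, -2.4215, -3.7498, 4.8452]
||prox(x)|| = 7.1934
Step 4: Proximal objective.
0.5*||prox-x||^2 = 3.8365
lambda*||prox|| = 19.9257
Total = 23.7622


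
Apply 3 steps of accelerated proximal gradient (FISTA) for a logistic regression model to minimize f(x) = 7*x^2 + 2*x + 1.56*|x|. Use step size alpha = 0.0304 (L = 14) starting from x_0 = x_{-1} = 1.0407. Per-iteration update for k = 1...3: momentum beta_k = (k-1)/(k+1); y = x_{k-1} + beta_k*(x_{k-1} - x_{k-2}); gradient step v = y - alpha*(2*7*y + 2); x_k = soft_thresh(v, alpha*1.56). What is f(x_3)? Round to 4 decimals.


FISTA on f(x) = 7*x^2 + 2*x + 1.56*|x|
L = 14, alpha = 0.0304
Iteration 1: beta = 0.0, y = 1.0407 + 0.0*(1.0407 - 1.0407) = 1.0407
  grad(y) = 16.5698, v = y - alpha*grad = 0.537
  prox(v) = soft_thresh(0.537, 0.0474) = 0.4896
Iteration 2: beta = 0.3333, y = 0.4896 + 0.3333*(0.4896 - 1.0407) = 0.3058
  grad(y) = 6.2817, v = y - alpha*grad = 0.1149
  prox(v) = soft_thresh(0.1149, 0.0474) = 0.0674
Iteration 3: beta = 0.5, y = 0.0674 + 0.5*(0.0674 - 0.4896) = -0.1436
  grad(y) = -0.0104, v = y - alpha*grad = -0.1433
  prox(v) = soft_thresh(-0.1433, 0.0474) = -0.0959
f(x_3) = 7*(-0.0959)^2 + 2*(-0.0959) + 1.56*|-0.0959| = 0.0221


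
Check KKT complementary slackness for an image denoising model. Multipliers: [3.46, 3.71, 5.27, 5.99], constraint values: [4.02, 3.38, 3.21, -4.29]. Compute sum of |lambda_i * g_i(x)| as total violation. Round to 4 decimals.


KKT complementary slackness check:
lambda_1 * g_1 = 3.46 * 4.02 = 13.9092
lambda_2 * g_2 = 3.71 * 3.38 = 12.5398
lambda_3 * g_3 = 5.27 * 3.21 = 16.9167
lambda_4 * g_4 = 5.99 * -4.29 = -25.6971
Total violation = 13.9092 + 12.5398 + 16.9167 + 25.6971 = 69.0628


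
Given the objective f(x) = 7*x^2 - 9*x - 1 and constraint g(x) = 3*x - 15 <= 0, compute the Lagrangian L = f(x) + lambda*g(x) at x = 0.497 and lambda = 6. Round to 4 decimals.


Step 1: Evaluate f(x).
f(0.497) = 7*0.497^2 - 9*0.497 - 1 = -3.7439
Step 2: Evaluate g(x).
g(0.497) = 3*0.497 - 15 = -13.509
Step 3: Compute Lagrangian.
L = -3.7439 + 6*-13.509 = -84.7979


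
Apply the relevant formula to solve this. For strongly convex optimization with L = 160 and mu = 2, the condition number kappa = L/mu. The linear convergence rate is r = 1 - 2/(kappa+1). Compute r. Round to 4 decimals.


Step 1: Compute the condition number.
kappa = L/mu = 160/2 = 80.0
Step 2: Compute the convergence rate.
r = 1 - 2/(kappa + 1) = 1 - 2*mu/(L + mu) = (L - mu)/(L + mu) = 158/162 = 0.9753


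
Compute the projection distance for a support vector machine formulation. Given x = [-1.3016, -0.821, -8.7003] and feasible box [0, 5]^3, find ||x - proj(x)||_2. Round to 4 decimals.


Project each component onto [0, 5].
clip(-1.3016) = 0.0, clip(-0.821) = 0.0, clip(-8.7003) = 0.0
Projection = [0.0, 0.0, 0.0]
Squared diffs: [1.6942, 0.674, 75.6952]
Distance = sqrt(78.0634) = 8.8354


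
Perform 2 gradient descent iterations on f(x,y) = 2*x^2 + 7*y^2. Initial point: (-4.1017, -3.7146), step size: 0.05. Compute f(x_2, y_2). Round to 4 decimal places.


Gradient descent on f(x,y) = 2*x^2 + 7*y^2.
Starting point: (-4.1017, -3.7146), alpha = 0.05
Step 1: grad_x = 2*2*-4.1017 = -16.4068, grad_y = 2*7*-3.7146 = -52.0044
  x_1 = -4.1017 - 0.05*-16.4068 = -3.2814
  y_1 = -3.7146 - 0.05*-52.0044 = -1.1144
Step 2: grad_x = 2*2*-3.2814 = -13.1254, grad_y = 2*7*-1.1144 = -15.6013
  x_2 = -3.2814 - 0.05*-13.1254 = -2.6251
  y_2 = -1.1144 - 0.05*-15.6013 = -0.3343
f(-2.6251, -0.3343) = 2*(-2.6251)^2 + 7*(-0.3343)^2 = 14.5645


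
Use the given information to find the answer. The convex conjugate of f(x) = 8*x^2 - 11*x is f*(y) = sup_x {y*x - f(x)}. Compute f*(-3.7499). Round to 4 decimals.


f*(y) = sup_x {y*x - a*x^2 - b*x} = sup_x {(y-b)*x - a*x^2}
FOC: (y - b) - 2a*x = 0 => x* = (y - b)/(2a)
x* = (-3.7499 + 11)/(2*8) = 0.4531
f*(-3.7499) = (y-b)^2/(4a) = (-3.7499 + 11)^2/(4*8)
= 52.564/32 = 1.6426


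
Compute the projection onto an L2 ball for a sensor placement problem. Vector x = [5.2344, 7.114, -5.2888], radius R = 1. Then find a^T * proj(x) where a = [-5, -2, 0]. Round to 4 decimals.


Step 1: Compute ||x|| (intermediates to 6 decimals).
||x|| = sqrt(5.2344^2 + 7.114^2 + (-5.2888)^2) = 10.294627
Step 2: Project.
Since ||x|| > R, scale = R/||x|| = 1/10.294627 = 0.097138, proj(x) = scale * x
proj(x) = [0.508459, 0.69104, -0.513743]
Step 3: Dot product.
a^T * proj(x) = -5*0.508459 - 2*0.69104 + 0*(-0.513743) = -3.9244


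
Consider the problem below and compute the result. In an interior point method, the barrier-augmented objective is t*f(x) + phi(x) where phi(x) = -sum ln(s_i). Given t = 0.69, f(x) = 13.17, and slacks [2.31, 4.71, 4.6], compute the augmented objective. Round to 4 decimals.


Step 1: Compute log-barrier.
ln values: [0.8372, 1.5497, 1.5261]
phi = -(0.8372 + 1.5497 + 1.5261) = -3.913
Step 2: Compute augmented objective.
t*f(x) = 0.69*13.17 = 9.0873
Total = 9.0873 - 3.913 = 5.1743


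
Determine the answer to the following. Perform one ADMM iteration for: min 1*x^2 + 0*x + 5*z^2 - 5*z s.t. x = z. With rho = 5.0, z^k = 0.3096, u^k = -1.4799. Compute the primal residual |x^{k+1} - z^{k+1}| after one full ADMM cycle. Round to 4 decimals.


ADMM iteration with rho = 5.0, z^k = 0.3096, u^k = -1.4799
Step 1: x-update.
Minimize 1*x^2 + 0*x + (5.0/2)*(x - 0.3096 - 1.4799)^2
FOC: (2*1 + 5.0)*x = 0 + 5.0*(0.3096 + 1.4799)
x^{k+1} = 1.2782
Step 2: z-update.
Minimize 5*z^2 - 5*z + (5.0/2)*(1.2782 - z - 1.4799)^2
FOC: (2*5 + 5.0)*z = 5 + 5.0*(1.2782 - 1.4799)
z^{k+1} = 0.2661
Step 3: u-update.
u^{k+1} = -1.4799 + 1.2782 - 0.2661 = -0.4678
Step 4: Primal residual = |1.2782 - 0.2661| = 1.0121


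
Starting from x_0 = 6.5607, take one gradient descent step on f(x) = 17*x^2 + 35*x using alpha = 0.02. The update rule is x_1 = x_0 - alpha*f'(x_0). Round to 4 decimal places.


We compute the gradient at x_0 and apply the update.
f'(x) = 34*x + 35
f'(6.5607) = 34*6.5607 + 35 = 258.0638
x_1 = 6.5607 - 0.02*258.0638 = 1.3994


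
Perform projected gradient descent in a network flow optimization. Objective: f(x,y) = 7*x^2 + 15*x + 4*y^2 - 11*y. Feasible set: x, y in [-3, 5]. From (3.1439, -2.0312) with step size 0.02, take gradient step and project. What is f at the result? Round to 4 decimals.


Step 1: Compute gradient at (3.1439, -2.0312).
grad_x = 2*7*3.1439 + 15 = 59.0146
grad_y = 2*4*-2.0312 - 11 = -27.2496
Step 2: Gradient step.
x_raw = 3.1439 - 0.02*59.0146 = 1.9636
y_raw = -2.0312 - 0.02*-27.2496 = -1.4862
Step 3: Project onto [-3, 5].
x_proj = clip(1.9636) = 1.9636
y_proj = clip(-1.4862) = -1.4862
Step 4: Evaluate f.
f(1.9636, -1.4862) = 81.628


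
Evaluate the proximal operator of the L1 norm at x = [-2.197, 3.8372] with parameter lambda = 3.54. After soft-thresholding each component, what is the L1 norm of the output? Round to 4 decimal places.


Soft-thresholding with lambda = 3.54:
prox(-2.197) = sign(-2.197)*max(|-2.197| - 3.54, 0) = 0.0
prox(3.8372) = sign(3.8372)*max(|3.8372| - 3.54, 0) = 0.2972
prox(x) = [0.0, 0.2972]
||prox(x)||_1 = 0.0 + 0.2972 = 0.2972


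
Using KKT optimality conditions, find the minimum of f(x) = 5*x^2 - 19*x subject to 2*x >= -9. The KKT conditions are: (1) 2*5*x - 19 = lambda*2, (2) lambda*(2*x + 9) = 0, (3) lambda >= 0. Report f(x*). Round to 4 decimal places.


Step 1: Try lambda = 0 (constraint inactive).
Stationarity: 2*5*x - 19 = 0
x* = 19/(2*5) = 1.9
Check constraint: 2*1.9 = 3.8 >= -9 -- satisfied.
Step 2: Compute optimal value.
f(x*) = 5*1.9^2 - 19*1.9 = -18.05


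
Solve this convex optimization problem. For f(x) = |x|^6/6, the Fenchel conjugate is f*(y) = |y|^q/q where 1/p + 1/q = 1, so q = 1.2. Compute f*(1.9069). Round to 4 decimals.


The conjugate exponent q satisfies 1/p + 1/q = 1.
p = 6, so q = 6/(6 - 1) = 1.2
|y|^q = 1.9069^1.2 = 2.1697
f*(1.9069) = 2.1697 / 1.2 = 1.8081


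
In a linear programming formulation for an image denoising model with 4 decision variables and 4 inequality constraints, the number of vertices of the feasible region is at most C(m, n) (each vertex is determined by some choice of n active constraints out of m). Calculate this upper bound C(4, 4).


Each vertex corresponds to some choice of n active constraints out of m, so the number of vertices is at most C(m, n) = m! / (n!(m-n)!).
m = 4, n = 4
Numerator: 4 * 3 * 2 * 1
Denominator: 4! = 24
C(4, 4) = 1


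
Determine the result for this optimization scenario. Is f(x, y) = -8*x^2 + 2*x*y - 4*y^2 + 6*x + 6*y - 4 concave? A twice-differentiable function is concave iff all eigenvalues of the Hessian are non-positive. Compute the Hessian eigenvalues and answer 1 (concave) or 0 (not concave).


The Hessian of f(x,y) = -8*x^2 + 2*x*y - 4*y^2 + 6*x + 6*y - 4 is:
H = [[-16, 2], [2, -8]]
Trace = -16 - 8 = -24
Determinant = -16*-8 - (2)^2 = 124
Discriminant = (-24)^2 - 4*124 = 80.0
Eigenvalues: lambda_1 = -16.4721, lambda_2 = -7.5279
The function is concave.

1


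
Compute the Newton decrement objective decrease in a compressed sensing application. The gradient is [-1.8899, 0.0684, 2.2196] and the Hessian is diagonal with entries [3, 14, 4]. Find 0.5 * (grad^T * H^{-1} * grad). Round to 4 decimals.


Step 1: H is diagonal, so H^(-1) * g = [-0.63, 0.0049, 0.5549].
Step 2: g^T H^(-1) g = sum_i g_i^2 / H_ii
  = (-1.8899)^2/3 + (0.0684)^2/14 + (2.2196)^2/4
  = 1.1906 + 0.0003 + 1.2317 = 2.4226
Step 3: Objective decrease = 0.5 * g^T H^(-1) g = 1.2113


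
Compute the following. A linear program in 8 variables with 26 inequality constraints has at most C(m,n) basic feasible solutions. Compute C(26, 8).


Each vertex corresponds to some choice of n active constraints out of m, so the number of vertices is at most C(m, n) = m! / (n!(m-n)!).
m = 26, n = 8
Numerator: 26 * 25 * 24 * 23 * 22 * 21 * 20 * 19
Denominator: 8! = 40320
C(26, 8) = 1562275


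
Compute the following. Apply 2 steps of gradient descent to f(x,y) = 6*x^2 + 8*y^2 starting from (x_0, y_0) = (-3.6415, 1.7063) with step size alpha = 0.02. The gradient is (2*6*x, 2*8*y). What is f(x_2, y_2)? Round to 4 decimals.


Gradient descent on f(x,y) = 6*x^2 + 8*y^2.
Starting point: (-3.6415, 1.7063), alpha = 0.02
Step 1: grad_x = 2*6*-3.6415 = -43.698, grad_y = 2*8*1.7063 = 27.3008
  x_1 = -3.6415 - 0.02*-43.698 = -2.7675
  y_1 = 1.7063 - 0.02*27.3008 = 1.1603
Step 2: grad_x = 2*6*-2.7675 = -33.2105, grad_y = 2*8*1.1603 = 18.5645
  x_2 = -2.7675 - 0.02*-33.2105 = -2.1033
  y_2 = 1.1603 - 0.02*18.5645 = 0.789
f(-2.1033, 0.789) = 6*(-2.1033)^2 + 8*0.789^2 = 31.5241


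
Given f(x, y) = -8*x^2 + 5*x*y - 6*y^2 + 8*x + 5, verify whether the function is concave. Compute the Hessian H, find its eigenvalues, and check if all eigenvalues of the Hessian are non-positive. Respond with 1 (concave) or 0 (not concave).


The Hessian of f(x,y) = -8*x^2 + 5*x*y - 6*y^2 + 8*x + 5 is:
H = [[-16, 5], [5, -12]]
Trace = -16 - 12 = -28
Determinant = -16*-12 - (5)^2 = 167
Discriminant = (-28)^2 - 4*167 = 116.0
Eigenvalues: lambda_1 = -19.3852, lambda_2 = -8.6148
The function is concave.

1


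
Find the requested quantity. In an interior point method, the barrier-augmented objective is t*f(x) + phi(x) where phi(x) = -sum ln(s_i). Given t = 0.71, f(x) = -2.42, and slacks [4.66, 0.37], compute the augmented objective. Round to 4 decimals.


Step 1: Compute log-barrier.
ln values: [1.539, -0.9943]
phi = -(1.539 - 0.9943) = -0.5448
Step 2: Compute augmented objective.
t*f(x) = 0.71*-2.42 = -1.7182
Total = -1.7182 - 0.5448 = -2.263


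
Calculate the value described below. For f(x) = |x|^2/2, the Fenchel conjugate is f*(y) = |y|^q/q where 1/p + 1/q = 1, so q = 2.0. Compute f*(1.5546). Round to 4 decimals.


The conjugate exponent q satisfies 1/p + 1/q = 1.
p = 2, so q = 2/(2 - 1) = 2.0
|y|^q = 1.5546^2.0 = 2.4168
f*(1.5546) = 2.4168 / 2.0 = 1.2084


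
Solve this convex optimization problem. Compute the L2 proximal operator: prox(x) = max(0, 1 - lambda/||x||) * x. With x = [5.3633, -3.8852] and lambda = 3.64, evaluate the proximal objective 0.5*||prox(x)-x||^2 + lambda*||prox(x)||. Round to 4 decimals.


Step 1: Compute ||x||.
||x|| = 6.6227
Step 2: Compute scaling factor.
scale = max(0, 1 - 3.64/6.6227) = 0.4504
Step 3: prox(x) = [2.4155, -1.7498]
||prox(x)|| = 2.9827
Step 4: Proximal objective.
0.5*||prox-x||^2 = 6.6248
lambda*||prox|| = 10.857
Total = 17.4817


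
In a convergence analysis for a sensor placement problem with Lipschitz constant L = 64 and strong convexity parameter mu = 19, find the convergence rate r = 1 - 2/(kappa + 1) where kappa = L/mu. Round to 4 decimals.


Step 1: Compute the condition number.
kappa = L/mu = 64/19 = 3.3684
Step 2: Compute the convergence rate.
r = 1 - 2/(kappa + 1) = 1 - 2*mu/(L + mu) = (L - mu)/(L + mu) = 45/83 = 0.5422


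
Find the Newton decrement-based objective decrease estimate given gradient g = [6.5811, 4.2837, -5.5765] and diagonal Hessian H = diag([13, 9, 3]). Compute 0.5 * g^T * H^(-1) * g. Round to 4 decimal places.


Step 1: H is diagonal, so H^(-1) * g = [0.5062, 0.476, -1.8588].
Step 2: g^T H^(-1) g = sum_i g_i^2 / H_ii
  = (6.5811)^2/13 + (4.2837)^2/9 + (-5.5765)^2/3
  = 3.3316 + 2.0389 + 10.3658 = 15.7363
Step 3: Objective decrease = 0.5 * g^T H^(-1) g = 7.8681


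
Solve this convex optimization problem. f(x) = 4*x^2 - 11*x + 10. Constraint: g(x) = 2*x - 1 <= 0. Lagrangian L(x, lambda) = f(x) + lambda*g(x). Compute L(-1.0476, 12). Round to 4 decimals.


Step 1: Evaluate f(x).
f(-1.0476) = 4*(-1.0476)^2 - 11*(-1.0476) + 10 = 25.9135
Step 2: Evaluate g(x).
g(-1.0476) = 2*-1.0476 - 1 = -3.0952
Step 3: Compute Lagrangian.
L = 25.9135 + 12*-3.0952 = -11.2289


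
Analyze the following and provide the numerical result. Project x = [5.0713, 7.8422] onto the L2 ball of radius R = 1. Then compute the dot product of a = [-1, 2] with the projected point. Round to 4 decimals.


Step 1: Compute ||x|| (intermediates to 6 decimals).
||x|| = sqrt(5.0713^2 + 7.8422^2) = 9.339068
Step 2: Project.
Since ||x|| > R, scale = R/||x|| = 1/9.339068 = 0.107077, proj(x) = scale * x
proj(x) = [0.54302, 0.839719]
Step 3: Dot product.
a^T * proj(x) = -1*0.54302 + 2*0.839719 = 1.1364


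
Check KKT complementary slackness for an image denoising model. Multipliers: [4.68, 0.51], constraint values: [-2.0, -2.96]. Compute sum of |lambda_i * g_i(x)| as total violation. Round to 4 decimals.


KKT complementary slackness check:
lambda_1 * g_1 = 4.68 * -2.0 = -9.36
lambda_2 * g_2 = 0.51 * -2.96 = -1.5096
Total violation = 9.36 + 1.5096 = 10.8696


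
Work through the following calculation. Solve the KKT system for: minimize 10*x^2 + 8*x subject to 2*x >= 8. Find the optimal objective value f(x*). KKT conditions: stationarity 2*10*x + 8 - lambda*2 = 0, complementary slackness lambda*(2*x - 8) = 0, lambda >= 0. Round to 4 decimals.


Step 1: Try lambda = 0 (constraint inactive).
x_unc = -8/(2*10) = -0.4
Check: 2*-0.4 = -0.8 < 8 -- violated!
Step 2: Constraint must be active: 2*x = 8
x* = 8/2 = 4.0
lambda = (2*10*4.0 + 8)/2 = 44.0
Step 3: Compute optimal value.
f(x*) = 10*4.0^2 + 8*4.0 = 192.0


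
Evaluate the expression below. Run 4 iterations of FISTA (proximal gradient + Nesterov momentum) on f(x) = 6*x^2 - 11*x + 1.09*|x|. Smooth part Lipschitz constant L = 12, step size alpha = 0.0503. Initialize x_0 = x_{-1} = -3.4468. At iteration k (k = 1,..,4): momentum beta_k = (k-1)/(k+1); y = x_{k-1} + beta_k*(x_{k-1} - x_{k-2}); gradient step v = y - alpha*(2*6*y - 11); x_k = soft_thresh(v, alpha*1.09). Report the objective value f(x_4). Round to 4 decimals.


FISTA on f(x) = 6*x^2 - 11*x + 1.09*|x|
L = 12, alpha = 0.0503
Iteration 1: beta = 0.0, y = -3.4468 + 0.0*(-3.4468 + 3.4468) = -3.4468
  grad(y) = -52.3616, v = y - alpha*grad = -0.813
  prox(v) = soft_thresh(-0.813, 0.0548) = -0.7582
Iteration 2: beta = 0.3333, y = -0.7582 + 0.3333*(-0.7582 + 3.4468) = 0.138
  grad(y) = -9.3438, v = y - alpha*grad = 0.608
  prox(v) = soft_thresh(0.608, 0.0548) = 0.5532
Iteration 3: beta = 0.5, y = 0.5532 + 0.5*(0.5532 + 0.7582) = 1.2089
  grad(y) = 3.5064, v = y - alpha*grad = 1.0325
  prox(v) = soft_thresh(1.0325, 0.0548) = 0.9777
Iteration 4: beta = 0.6, y = 0.9777 + 0.6*(0.9777 - 0.5532) = 1.2324
  grad(y) = 3.7883, v = y - alpha*grad = 1.0418
  prox(v) = soft_thresh(1.0418, 0.0548) = 0.987
f(x_4) = 6*0.987^2 - 11*0.987 + 1.09*|0.987| = -3.9362


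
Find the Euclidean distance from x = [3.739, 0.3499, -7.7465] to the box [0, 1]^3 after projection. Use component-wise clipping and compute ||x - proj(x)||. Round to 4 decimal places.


Project each component onto [0, 1].
clip(3.739) = 1.0, clip(0.3499) = 0.3499, clip(-7.7465) = 0.0
Projection = [1.0, 0.3499, 0.0]
Squared diffs: [7.5021, 0.0, 60.0083]
Distance = sqrt(67.5104) = 8.2165


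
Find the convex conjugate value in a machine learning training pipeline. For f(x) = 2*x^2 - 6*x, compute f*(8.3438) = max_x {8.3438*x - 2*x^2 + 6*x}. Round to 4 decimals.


f*(y) = sup_x {y*x - a*x^2 - b*x} = sup_x {(y-b)*x - a*x^2}
FOC: (y - b) - 2a*x = 0 => x* = (y - b)/(2a)
x* = (8.3438 + 6)/(2*2) = 3.586
f*(8.3438) = (y-b)^2/(4a) = (8.3438 + 6)^2/(4*2)
= 205.7446/8 = 25.7181


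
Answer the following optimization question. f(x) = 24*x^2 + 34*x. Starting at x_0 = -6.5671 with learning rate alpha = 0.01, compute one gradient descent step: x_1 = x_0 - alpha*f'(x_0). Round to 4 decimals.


We compute the gradient at x_0 and apply the update.
f'(x) = 48*x + 34
f'(-6.5671) = 48*-6.5671 + 34 = -281.2208
x_1 = -6.5671 - 0.01*-281.2208 = -3.7549


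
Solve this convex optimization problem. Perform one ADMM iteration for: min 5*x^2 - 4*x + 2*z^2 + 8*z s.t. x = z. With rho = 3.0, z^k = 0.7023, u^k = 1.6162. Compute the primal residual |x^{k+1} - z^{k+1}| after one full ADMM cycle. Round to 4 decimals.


ADMM iteration with rho = 3.0, z^k = 0.7023, u^k = 1.6162
Step 1: x-update.
Minimize 5*x^2 - 4*x + (3.0/2)*(x - 0.7023 + 1.6162)^2
FOC: (2*5 + 3.0)*x = 4 + 3.0*(0.7023 - 1.6162)
x^{k+1} = 0.0968
Step 2: z-update.
Minimize 2*z^2 + 8*z + (3.0/2)*(0.0968 - z + 1.6162)^2
FOC: (2*2 + 3.0)*z = -8 + 3.0*(0.0968 + 1.6162)
z^{k+1} = -0.4087
Step 3: u-update.
u^{k+1} = 1.6162 + 0.0968 + 0.4087 = 2.1217
Step 4: Primal residual = |0.0968 + 0.4087| = 0.5055


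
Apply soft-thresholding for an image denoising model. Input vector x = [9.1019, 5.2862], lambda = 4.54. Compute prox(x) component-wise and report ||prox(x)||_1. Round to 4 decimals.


Soft-thresholding with lambda = 4.54:
prox(9.1019) = sign(9.1019)*max(|9.1019| - 4.54, 0) = 4.5619
prox(5.2862) = sign(5.2862)*max(|5.2862| - 4.54, 0) = 0.7462
prox(x) = [4.5619, 0.7462]
||prox(x)||_1 = 4.5619 + 0.7462 = 5.3081


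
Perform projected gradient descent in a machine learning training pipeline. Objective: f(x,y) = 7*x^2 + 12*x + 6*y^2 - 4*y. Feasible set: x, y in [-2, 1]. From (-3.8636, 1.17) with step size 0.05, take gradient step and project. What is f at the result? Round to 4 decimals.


Step 1: Compute gradient at (-3.8636, 1.17).
grad_x = 2*7*-3.8636 + 12 = -42.0904
grad_y = 2*6*1.17 - 4 = 10.04
Step 2: Gradient step.
x_raw = -3.8636 - 0.05*-42.0904 = -1.7591
y_raw = 1.17 - 0.05*10.04 = 0.668
Step 3: Project onto [-2, 1].
x_proj = clip(-1.7591) = -1.7591
y_proj = clip(0.668) = 0.668
Step 4: Evaluate f.
f(-1.7591, 0.668) = 0.5569


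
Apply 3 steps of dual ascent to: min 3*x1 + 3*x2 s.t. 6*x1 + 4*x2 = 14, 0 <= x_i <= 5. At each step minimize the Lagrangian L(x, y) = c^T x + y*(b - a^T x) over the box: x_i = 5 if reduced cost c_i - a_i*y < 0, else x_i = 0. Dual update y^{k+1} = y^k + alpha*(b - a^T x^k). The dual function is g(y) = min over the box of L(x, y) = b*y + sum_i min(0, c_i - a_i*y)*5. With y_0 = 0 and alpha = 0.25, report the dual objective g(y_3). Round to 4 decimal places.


Dual ascent for LP: min 3*x1 + 3*x2, 6*x1 + 4*x2 = 14, 0 <= x_i <= 5
Step 1: y^k = 0.0, reduced costs: (3.0, 3.0)
  x^k = (0.0, 0.0), subgradient = b - a^T x = 14.0
  y^{k+1} = 0.0 + 0.25*14.0 = 3.5
Step 2: y^k = 3.5, reduced costs: (-18.0, -11.0)
  x^k = (5.0, 5.0), subgradient = b - a^T x = -36.0
  y^{k+1} = 3.5 + 0.25*-36.0 = -5.5
Step 3: y^k = -5.5, reduced costs: (36.0, 25.0)
  x^k = (0.0, 0.0), subgradient = b - a^T x = 14.0
  y^{k+1} = -5.5 + 0.25*14.0 = -2.0
Dual objective at y_3 = -2.0: reduced costs (15.0, 11.0), box minimizer x = (0.0, 0.0)
g(y_3) = b*y + (c1 - a1*y)*x1 + (c2 - a2*y)*x2 = 14*(-2.0) + 15.0*0.0 + 11.0*0.0 = -28.0 + 0.0 + 0.0 = -28.0


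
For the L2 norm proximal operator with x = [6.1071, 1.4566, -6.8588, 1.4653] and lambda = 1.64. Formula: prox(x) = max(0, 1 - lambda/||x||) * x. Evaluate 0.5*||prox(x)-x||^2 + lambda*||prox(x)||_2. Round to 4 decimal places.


Step 1: Compute ||x||.
||x|| = 9.4132
Step 2: Compute scaling factor.
scale = max(0, 1 - 1.64/9.4132) = 0.8258
Step 3: prox(x) = [5.0431, 1.2028, -5.6638, 1.21]
||prox(x)|| = 7.7732
Step 4: Proximal objective.
0.5*||prox-x||^2 = 1.3448
lambda*||prox|| = 12.748
Total = 14.0929


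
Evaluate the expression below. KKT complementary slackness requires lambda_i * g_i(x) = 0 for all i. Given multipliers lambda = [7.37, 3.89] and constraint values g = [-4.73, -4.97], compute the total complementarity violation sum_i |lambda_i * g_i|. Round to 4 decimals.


KKT complementary slackness check:
lambda_1 * g_1 = 7.37 * -4.73 = -34.8601
lambda_2 * g_2 = 3.89 * -4.97 = -19.3333
Total violation = 34.8601 + 19.3333 = 54.1934


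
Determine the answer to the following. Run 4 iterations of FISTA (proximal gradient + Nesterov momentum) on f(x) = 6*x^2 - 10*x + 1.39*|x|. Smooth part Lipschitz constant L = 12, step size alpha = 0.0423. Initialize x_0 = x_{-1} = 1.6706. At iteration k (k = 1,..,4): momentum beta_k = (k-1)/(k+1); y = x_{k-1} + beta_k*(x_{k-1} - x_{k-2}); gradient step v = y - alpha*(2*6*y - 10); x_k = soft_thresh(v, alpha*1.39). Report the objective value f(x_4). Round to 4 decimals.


FISTA on f(x) = 6*x^2 - 10*x + 1.39*|x|
L = 12, alpha = 0.0423
Iteration 1: beta = 0.0, y = 1.6706 + 0.0*(1.6706 - 1.6706) = 1.6706
  grad(y) = 10.0472, v = y - alpha*grad = 1.2456
  prox(v) = soft_thresh(1.2456, 0.0588) = 1.1868
Iteration 2: beta = 0.3333, y = 1.1868 + 0.3333*(1.1868 - 1.6706) = 1.0255
  grad(y) = 2.3065, v = y - alpha*grad = 0.928
  prox(v) = soft_thresh(0.928, 0.0588) = 0.8692
Iteration 3: beta = 0.5, y = 0.8692 + 0.5*(0.8692 - 1.1868) = 0.7104
  grad(y) = -1.4756, v = y - alpha*grad = 0.7728
  prox(v) = soft_thresh(0.7728, 0.0588) = 0.714
Iteration 4: beta = 0.6, y = 0.714 + 0.6*(0.714 - 0.8692) = 0.6209
  grad(y) = -2.5495, v = y - alpha*grad = 0.7287
  prox(v) = soft_thresh(0.7287, 0.0588) = 0.6699
f(x_4) = 6*0.6699^2 - 10*0.6699 + 1.39*|0.6699| = -3.0753


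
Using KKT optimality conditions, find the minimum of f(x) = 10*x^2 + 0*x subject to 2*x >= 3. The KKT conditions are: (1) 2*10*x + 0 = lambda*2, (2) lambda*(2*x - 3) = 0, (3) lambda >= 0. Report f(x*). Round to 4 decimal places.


Step 1: Try lambda = 0 (constraint inactive).
x_unc = 0/(2*10) = 0.0
Check: 2*0.0 = 0.0 < 3 -- violated!
Step 2: Constraint must be active: 2*x = 3
x* = 3/2 = 1.5
lambda = (2*10*1.5 + 0)/2 = 15.0
Step 3: Compute optimal value.
f(x*) = 10*1.5^2 + 0*1.5 = 22.5


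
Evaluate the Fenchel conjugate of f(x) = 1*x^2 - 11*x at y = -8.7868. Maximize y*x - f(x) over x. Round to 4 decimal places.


f*(y) = sup_x {y*x - a*x^2 - b*x} = sup_x {(y-b)*x - a*x^2}
FOC: (y - b) - 2a*x = 0 => x* = (y - b)/(2a)
x* = (-8.7868 + 11)/(2*1) = 1.1066
f*(-8.7868) = (y-b)^2/(4a) = (-8.7868 + 11)^2/(4*1)
= 4.8983/4 = 1.2246


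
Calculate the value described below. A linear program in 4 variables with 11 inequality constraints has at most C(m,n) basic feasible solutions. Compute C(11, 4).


Each vertex corresponds to some choice of n active constraints out of m, so the number of vertices is at most C(m, n) = m! / (n!(m-n)!).
m = 11, n = 4
Numerator: 11 * 10 * 9 * 8
Denominator: 4! = 24
C(11, 4) = 330


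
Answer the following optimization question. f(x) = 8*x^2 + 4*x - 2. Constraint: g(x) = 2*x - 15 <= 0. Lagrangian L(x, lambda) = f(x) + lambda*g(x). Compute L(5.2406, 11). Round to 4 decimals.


Step 1: Evaluate f(x).
f(5.2406) = 8*5.2406^2 + 4*5.2406 - 2 = 238.6735
Step 2: Evaluate g(x).
g(5.2406) = 2*5.2406 - 15 = -4.5188
Step 3: Compute Lagrangian.
L = 238.6735 + 11*-4.5188 = 188.9667


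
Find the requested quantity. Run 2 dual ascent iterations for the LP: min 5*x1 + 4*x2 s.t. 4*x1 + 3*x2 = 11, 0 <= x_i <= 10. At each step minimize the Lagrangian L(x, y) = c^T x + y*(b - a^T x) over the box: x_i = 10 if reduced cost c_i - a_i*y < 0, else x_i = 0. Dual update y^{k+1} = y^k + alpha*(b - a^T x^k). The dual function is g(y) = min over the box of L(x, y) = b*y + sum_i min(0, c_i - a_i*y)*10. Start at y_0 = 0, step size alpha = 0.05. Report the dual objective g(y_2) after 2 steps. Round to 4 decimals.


Dual ascent for LP: min 5*x1 + 4*x2, 4*x1 + 3*x2 = 11, 0 <= x_i <= 10
Step 1: y^k = 0.0, reduced costs: (5.0, 4.0)
  x^k = (0.0, 0.0), subgradient = b - a^T x = 11.0
  y^{k+1} = 0.0 + 0.05*11.0 = 0.55
Step 2: y^k = 0.55, reduced costs: (2.8, 2.35)
  x^k = (0.0, 0.0), subgradient = b - a^T x = 11.0
  y^{k+1} = 0.55 + 0.05*11.0 = 1.1
Dual objective at y_2 = 1.1: reduced costs (0.6, 0.7), box minimizer x = (0.0, 0.0)
g(y_2) = b*y + (c1 - a1*y)*x1 + (c2 - a2*y)*x2 = 11*1.1 + 0.6*0.0 + 0.7*0.0 = 12.1 + 0.0 + 0.0 = 12.1


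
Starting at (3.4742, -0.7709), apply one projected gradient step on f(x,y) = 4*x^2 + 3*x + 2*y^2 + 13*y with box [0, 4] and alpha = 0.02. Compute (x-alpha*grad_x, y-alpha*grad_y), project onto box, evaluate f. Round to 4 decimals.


Step 1: Compute gradient at (3.4742, -0.7709).
grad_x = 2*4*3.4742 + 3 = 30.7936
grad_y = 2*2*-0.7709 + 13 = 9.9164
Step 2: Gradient step.
x_raw = 3.4742 - 0.02*30.7936 = 2.8583
y_raw = -0.7709 - 0.02*9.9164 = -0.9692
Step 3: Project onto [0, 4].
x_proj = clip(2.8583) = 2.8583
y_proj = clip(-0.9692) = 0.0
Step 4: Evaluate f.
f(2.8583, 0.0) = 41.2551


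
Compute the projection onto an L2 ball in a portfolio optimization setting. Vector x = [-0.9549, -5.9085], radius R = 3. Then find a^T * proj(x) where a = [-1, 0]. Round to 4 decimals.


Step 1: Compute ||x|| (intermediates to 6 decimals).
||x|| = sqrt((-0.9549)^2 + (-5.9085)^2) = 5.985166
Step 2: Project.
Since ||x|| > R, scale = R/||x|| = 3/5.985166 = 0.501239, proj(x) = scale * x
proj(x) = [-0.478633, -2.961571]
Step 3: Dot product.
a^T * proj(x) = -1*(-0.478633) + 0*(-2.961571) = 0.4786


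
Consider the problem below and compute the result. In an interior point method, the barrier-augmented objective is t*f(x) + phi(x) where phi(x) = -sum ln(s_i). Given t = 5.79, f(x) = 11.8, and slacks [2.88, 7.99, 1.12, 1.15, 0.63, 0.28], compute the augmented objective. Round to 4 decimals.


Step 1: Compute log-barrier.
ln values: [1.0578, 2.0782, 0.1133, 0.1398, -0.462, -1.273]
phi = -(1.0578 + 2.0782 + 0.1133 + 0.1398 - 0.462 - 1.273) = -1.6541
Step 2: Compute augmented objective.
t*f(x) = 5.79*11.8 = 68.322
Total = 68.322 - 1.6541 = 66.6679


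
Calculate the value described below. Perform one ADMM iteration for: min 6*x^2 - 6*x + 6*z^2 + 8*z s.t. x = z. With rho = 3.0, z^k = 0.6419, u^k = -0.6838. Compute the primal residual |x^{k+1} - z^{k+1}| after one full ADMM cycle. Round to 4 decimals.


ADMM iteration with rho = 3.0, z^k = 0.6419, u^k = -0.6838
Step 1: x-update.
Minimize 6*x^2 - 6*x + (3.0/2)*(x - 0.6419 - 0.6838)^2
FOC: (2*6 + 3.0)*x = 6 + 3.0*(0.6419 + 0.6838)
x^{k+1} = 0.6651
Step 2: z-update.
Minimize 6*z^2 + 8*z + (3.0/2)*(0.6651 - z - 0.6838)^2
FOC: (2*6 + 3.0)*z = -8 + 3.0*(0.6651 - 0.6838)
z^{k+1} = -0.5371
Step 3: u-update.
u^{k+1} = -0.6838 + 0.6651 + 0.5371 = 0.5184
Step 4: Primal residual = |0.6651 + 0.5371| = 1.2022


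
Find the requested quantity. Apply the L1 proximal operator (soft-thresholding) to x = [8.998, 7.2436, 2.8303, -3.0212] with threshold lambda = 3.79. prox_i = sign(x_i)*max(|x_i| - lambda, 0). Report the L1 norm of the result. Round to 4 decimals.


Soft-thresholding with lambda = 3.79:
prox(8.998) = sign(8.998)*max(|8.998| - 3.79, 0) = 5.208
prox(7.2436) = sign(7.2436)*max(|7.2436| - 3.79, 0) = 3.4536
prox(2.8303) = sign(2.8303)*max(|2.8303| - 3.79, 0) = 0.0
prox(-3.0212) = sign(-3.0212)*max(|-3.0212| - 3.79, 0) = 0.0
prox(x) = [5.208, 3.4536, 0.0, 0.0]
||prox(x)||_1 = 5.208 + 3.4536 + 0.0 + 0.0 = 8.6616


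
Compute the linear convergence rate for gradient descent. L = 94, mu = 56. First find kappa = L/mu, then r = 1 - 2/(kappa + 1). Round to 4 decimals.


Step 1: Compute the condition number.
kappa = L/mu = 94/56 = 1.6786
Step 2: Compute the convergence rate.
r = 1 - 2/(kappa + 1) = 1 - 2*mu/(L + mu) = (L - mu)/(L + mu) = 38/150 = 0.2533


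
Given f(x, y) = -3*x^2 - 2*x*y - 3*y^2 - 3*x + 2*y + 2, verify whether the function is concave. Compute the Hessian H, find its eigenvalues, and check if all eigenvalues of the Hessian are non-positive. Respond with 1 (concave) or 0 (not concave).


The Hessian of f(x,y) = -3*x^2 - 2*x*y - 3*y^2 - 3*x + 2*y + 2 is:
H = [[-6, -2], [-2, -6]]
Trace = -6 - 6 = -12
Determinant = -6*-6 - (-2)^2 = 32
Discriminant = (-12)^2 - 4*32 = 16.0
Eigenvalues: lambda_1 = -8.0, lambda_2 = -4.0
The function is concave.

1


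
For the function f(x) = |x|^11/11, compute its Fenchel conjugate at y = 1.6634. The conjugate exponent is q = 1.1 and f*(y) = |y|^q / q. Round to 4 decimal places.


The conjugate exponent q satisfies 1/p + 1/q = 1.
p = 11, so q = 11/(11 - 1) = 1.1
|y|^q = 1.6634^1.1 = 1.7502
f*(1.6634) = 1.7502 / 1.1 = 1.5911


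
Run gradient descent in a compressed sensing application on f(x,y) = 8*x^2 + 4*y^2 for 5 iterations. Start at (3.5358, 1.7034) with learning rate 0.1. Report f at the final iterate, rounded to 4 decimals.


Gradient descent on f(x,y) = 8*x^2 + 4*y^2.
Starting point: (3.5358, 1.7034), alpha = 0.1
Step 1: grad_x = 2*8*3.5358 = 56.5728, grad_y = 2*4*1.7034 = 13.6272
  x_1 = 3.5358 - 0.1*56.5728 = -2.1215
  y_1 = 1.7034 - 0.1*13.6272 = 0.3407
Step 2: grad_x = 2*8*-2.1215 = -33.9437, grad_y = 2*4*0.3407 = 2.7254
  x_2 = -2.1215 - 0.1*-33.9437 = 1.2729
  y_2 = 0.3407 - 0.1*2.7254 = 0.0681
Step 3: grad_x = 2*8*1.2729 = 20.3662, grad_y = 2*4*0.0681 = 0.5451
  x_3 = 1.2729 - 0.1*20.3662 = -0.7637
  y_3 = 0.0681 - 0.1*0.5451 = 0.0136
Step 4: grad_x = 2*8*-0.7637 = -12.2197, grad_y = 2*4*0.0136 = 0.109
  x_4 = -0.7637 - 0.1*-12.2197 = 0.4582
  y_4 = 0.0136 - 0.1*0.109 = 0.0027
Step 5: grad_x = 2*8*0.4582 = 7.3318, grad_y = 2*4*0.0027 = 0.0218
  x_5 = 0.4582 - 0.1*7.3318 = -0.2749
  y_5 = 0.0027 - 0.1*0.0218 = 0.0005
f(-0.2749, 0.0005) = 8*(-0.2749)^2 + 4*0.0005^2 = 0.6048


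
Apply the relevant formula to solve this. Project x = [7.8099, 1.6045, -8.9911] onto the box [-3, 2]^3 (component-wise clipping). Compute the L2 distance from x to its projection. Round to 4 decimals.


Project each component onto [-3, 2].
clip(7.8099) = 2.0, clip(1.6045) = 1.6045, clip(-8.9911) = -3.0
Projection = [2.0, 1.6045, -3.0]
Squared diffs: [33.7549, 0.0, 35.8933]
Distance = sqrt(69.6482) = 8.3456


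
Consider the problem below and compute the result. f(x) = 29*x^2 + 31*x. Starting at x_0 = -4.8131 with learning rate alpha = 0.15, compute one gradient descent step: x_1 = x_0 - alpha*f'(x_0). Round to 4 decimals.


We compute the gradient at x_0 and apply the update.
f'(x) = 58*x + 31
f'(-4.8131) = 58*-4.8131 + 31 = -248.1598
x_1 = -4.8131 - 0.15*-248.1598 = 32.4109


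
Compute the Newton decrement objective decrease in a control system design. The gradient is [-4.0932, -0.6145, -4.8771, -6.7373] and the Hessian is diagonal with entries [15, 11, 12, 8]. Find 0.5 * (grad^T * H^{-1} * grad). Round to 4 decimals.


Step 1: H is diagonal, so H^(-1) * g = [-0.2729, -0.0559, -0.4064, -0.8422].
Step 2: g^T H^(-1) g = sum_i g_i^2 / H_ii
  = (-4.0932)^2/15 + (-0.6145)^2/11 + (-4.8771)^2/12 + (-6.7373)^2/8
  = 1.117 + 0.0343 + 1.9822 + 5.6739 = 8.8074
Step 3: Objective decrease = 0.5 * g^T H^(-1) g = 4.4037


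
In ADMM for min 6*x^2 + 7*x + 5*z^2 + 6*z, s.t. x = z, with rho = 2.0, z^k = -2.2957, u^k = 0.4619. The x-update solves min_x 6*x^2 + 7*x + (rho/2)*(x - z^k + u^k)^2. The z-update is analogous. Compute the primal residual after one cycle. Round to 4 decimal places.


ADMM iteration with rho = 2.0, z^k = -2.2957, u^k = 0.4619
Step 1: x-update.
Minimize 6*x^2 + 7*x + (2.0/2)*(x + 2.2957 + 0.4619)^2
FOC: (2*6 + 2.0)*x = -7 + 2.0*(-2.2957 - 0.4619)
x^{k+1} = -0.8939
Step 2: z-update.
Minimize 5*z^2 + 6*z + (2.0/2)*(-0.8939 - z + 0.4619)^2
FOC: (2*5 + 2.0)*z = -6 + 2.0*(-0.8939 + 0.4619)
z^{k+1} = -0.572
Step 3: u-update.
u^{k+1} = 0.4619 - 0.8939 + 0.572 = 0.14
Step 4: Primal residual = |-0.8939 + 0.572| = 0.3219


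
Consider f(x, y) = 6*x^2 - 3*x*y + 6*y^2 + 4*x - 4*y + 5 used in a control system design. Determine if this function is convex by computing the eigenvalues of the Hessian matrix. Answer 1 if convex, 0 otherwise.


The Hessian of f(x,y) = 6*x^2 - 3*x*y + 6*y^2 + 4*x - 4*y + 5 is:
H = [[12, -3], [-3, 12]]
Trace = 12 + 12 = 24
Determinant = 12*12 - (-3)^2 = 135
Discriminant = (24)^2 - 4*135 = 36.0
Eigenvalues: lambda_1 = 9.0, lambda_2 = 15.0
The function is convex.

1


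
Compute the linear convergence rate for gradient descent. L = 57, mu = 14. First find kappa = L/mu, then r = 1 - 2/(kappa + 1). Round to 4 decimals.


Step 1: Compute the condition number.
kappa = L/mu = 57/14 = 4.0714
Step 2: Compute the convergence rate.
r = 1 - 2/(kappa + 1) = 1 - 2*mu/(L + mu) = (L - mu)/(L + mu) = 43/71 = 0.6056


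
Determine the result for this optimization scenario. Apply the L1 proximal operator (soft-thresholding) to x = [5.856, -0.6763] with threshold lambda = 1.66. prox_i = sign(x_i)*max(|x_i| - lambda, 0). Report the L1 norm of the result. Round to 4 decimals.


Soft-thresholding with lambda = 1.66:
prox(5.856) = sign(5.856)*max(|5.856| - 1.66, 0) = 4.196
prox(-0.6763) = sign(-0.6763)*max(|-0.6763| - 1.66, 0) = 0.0
prox(x) = [4.196, 0.0]
||prox(x)||_1 = 4.196 + 0.0 = 4.196
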